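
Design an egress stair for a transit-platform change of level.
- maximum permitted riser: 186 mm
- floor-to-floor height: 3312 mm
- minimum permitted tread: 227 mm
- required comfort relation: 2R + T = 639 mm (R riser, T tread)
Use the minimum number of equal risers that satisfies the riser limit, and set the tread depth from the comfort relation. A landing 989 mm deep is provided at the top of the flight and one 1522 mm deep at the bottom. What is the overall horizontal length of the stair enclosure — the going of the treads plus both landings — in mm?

At most 186 each: 3312/186 = 17.81, giving 18 risers.
R = 3312 ÷ 18 = 184 mm.
T = 639 − 2·184 = 271 mm, which satisfies the 227 mm minimum.
18 risers give 17 treads; going = 17 × 271 = 4607 mm.
Enclosure = 4607 + 989 + 1522 = 7118 mm.

7118 mm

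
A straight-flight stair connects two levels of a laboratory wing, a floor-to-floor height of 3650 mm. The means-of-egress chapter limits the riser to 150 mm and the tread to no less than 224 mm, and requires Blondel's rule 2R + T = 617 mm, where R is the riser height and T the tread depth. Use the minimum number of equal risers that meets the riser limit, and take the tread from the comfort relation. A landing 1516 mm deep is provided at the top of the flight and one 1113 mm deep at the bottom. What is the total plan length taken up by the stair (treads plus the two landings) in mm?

At most 150 each: 3650/150 = 24.33, giving 25 risers.
R = 3650 ÷ 25 = 146 mm.
T = 617 − 2·146 = 325 mm, which satisfies the 224 mm minimum.
Treads = 25 − 1 = 24; going = 24 × 325 = 7800 mm.
Add landings: 7800 + 1516 + 1113 = 10429 mm.

10429 mm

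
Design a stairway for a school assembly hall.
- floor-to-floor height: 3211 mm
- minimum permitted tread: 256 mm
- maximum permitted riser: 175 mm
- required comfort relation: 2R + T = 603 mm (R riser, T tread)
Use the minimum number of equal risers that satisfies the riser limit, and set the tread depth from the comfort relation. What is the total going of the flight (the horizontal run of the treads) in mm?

4770 mm

3211 / 175 = 18.35, so 19 risers are needed.
Riser R = 3211 / 19 = 169 mm, within the 175 mm limit.
Tread T = 603 − 2 × 169 = 265 mm (≥ 256 mm).
19 risers give 18 treads; going = 18 × 265 = 4770 mm.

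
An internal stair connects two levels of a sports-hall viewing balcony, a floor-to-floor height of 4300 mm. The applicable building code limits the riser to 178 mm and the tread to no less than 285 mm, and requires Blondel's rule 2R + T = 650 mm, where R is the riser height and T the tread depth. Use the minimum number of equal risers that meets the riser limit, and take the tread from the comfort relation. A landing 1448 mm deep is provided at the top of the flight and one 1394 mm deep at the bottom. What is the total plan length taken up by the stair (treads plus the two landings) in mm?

⌈4300/178⌉ = 25 risers.
R = 4300 ÷ 25 = 172 mm.
From 2R + T = 650: T = 650 − 344 = 306 mm.
Treads = 25 − 1 = 24; going = 24 × 306 = 7344 mm.
Enclosure = 7344 + 1448 + 1394 = 10186 mm.

10186 mm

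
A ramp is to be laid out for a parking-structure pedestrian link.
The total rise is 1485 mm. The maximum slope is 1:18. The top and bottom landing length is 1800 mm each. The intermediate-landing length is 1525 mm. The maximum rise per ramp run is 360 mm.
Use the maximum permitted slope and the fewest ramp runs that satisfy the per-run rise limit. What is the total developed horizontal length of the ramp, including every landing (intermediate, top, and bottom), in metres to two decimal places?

1485 / 360 = 4.125 → round up to 5 ramp runs. That means 4 intermediate landings.
Horizontal run for 1485 mm of rise at 1:18 is 1485 × 18 = 26730 mm.
Intermediate landings: 4 × 1525 = 6100 mm.
Top and bottom landings: 2 × 1800 = 3600 mm.
Total = 26730 + 6100 + 3600 = 36430 mm.
= 36.43 m.

36.43 m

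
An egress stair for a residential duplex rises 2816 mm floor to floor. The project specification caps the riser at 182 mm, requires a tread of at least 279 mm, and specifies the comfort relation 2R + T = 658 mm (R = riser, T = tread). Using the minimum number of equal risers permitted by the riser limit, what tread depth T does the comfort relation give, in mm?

306 mm

2816 / 182 = 15.47, so 16 risers are needed.
Each riser is 2816/16 = 176 mm (≤ 182 mm).
Tread T = 658 − 2 × 176 = 306 mm (≥ 279 mm).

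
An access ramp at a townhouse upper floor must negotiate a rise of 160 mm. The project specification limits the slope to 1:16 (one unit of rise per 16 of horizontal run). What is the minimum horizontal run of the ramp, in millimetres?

At 1:16 the run is 16 × 160 = 2560 mm.

2560 mm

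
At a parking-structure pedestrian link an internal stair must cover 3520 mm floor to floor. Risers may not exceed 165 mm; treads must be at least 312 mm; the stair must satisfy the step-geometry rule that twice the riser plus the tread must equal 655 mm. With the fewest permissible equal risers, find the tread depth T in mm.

335 mm

At most 165 each: 3520/165 = 21.33, giving 22 risers.
Each riser is 3520/22 = 160 mm (≤ 165 mm).
T = 655 − 2·160 = 335 mm, which satisfies the 312 mm minimum.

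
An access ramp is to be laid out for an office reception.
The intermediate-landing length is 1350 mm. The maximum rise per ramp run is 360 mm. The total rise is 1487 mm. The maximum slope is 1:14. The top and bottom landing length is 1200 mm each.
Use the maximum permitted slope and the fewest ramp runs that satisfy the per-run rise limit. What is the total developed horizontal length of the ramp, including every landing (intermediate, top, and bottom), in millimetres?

At most 360 each: 1487/360 = 4.13, giving 5 ramp runs. That means 4 intermediate landings.
Ramp run (horizontal) at 1:14: 1487 × 14 = 20818 mm.
4 intermediate landings contribute 4 × 1350 = 5400 mm.
Top and bottom landings: 2 × 1200 = 2400 mm.
Total = 20818 + 5400 + 2400 = 28618 mm.

28618 mm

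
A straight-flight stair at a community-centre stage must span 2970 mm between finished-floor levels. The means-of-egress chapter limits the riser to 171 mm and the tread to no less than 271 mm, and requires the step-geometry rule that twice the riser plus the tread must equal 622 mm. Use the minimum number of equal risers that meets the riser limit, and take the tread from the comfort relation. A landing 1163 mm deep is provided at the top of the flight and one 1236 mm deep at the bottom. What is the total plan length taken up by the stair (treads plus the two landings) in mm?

7363 mm

2970 / 171 = 17.368 → round up to 18 risers.
Each riser is 2970/18 = 165 mm (≤ 171 mm).
Tread T = 622 − 2 × 165 = 292 mm (≥ 271 mm).
Treads = 18 − 1 = 17; going = 17 × 292 = 4964 mm.
Add landings: 4964 + 1163 + 1236 = 7363 mm.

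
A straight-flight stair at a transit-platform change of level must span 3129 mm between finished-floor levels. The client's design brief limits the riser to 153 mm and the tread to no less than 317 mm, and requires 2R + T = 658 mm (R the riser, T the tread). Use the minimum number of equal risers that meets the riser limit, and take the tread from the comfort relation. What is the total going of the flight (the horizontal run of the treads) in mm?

7200 mm

3129 / 153 = 20.45, so 21 risers are needed.
R = 3129 ÷ 21 = 149 mm.
T = 658 − 2·149 = 360 mm, which satisfies the 317 mm minimum.
21 risers give 20 treads; going = 20 × 360 = 7200 mm.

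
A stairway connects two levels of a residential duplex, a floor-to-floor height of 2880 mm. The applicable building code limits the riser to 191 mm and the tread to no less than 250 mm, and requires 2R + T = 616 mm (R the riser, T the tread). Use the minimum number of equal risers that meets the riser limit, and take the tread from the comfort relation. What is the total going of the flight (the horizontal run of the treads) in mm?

3840 mm

2880 / 191 = 15.079 → round up to 16 risers.
Each riser is 2880/16 = 180 mm (≤ 191 mm).
Tread T = 616 − 2 × 180 = 256 mm (≥ 250 mm).
Treads = 16 − 1 = 15; going = 15 × 256 = 3840 mm.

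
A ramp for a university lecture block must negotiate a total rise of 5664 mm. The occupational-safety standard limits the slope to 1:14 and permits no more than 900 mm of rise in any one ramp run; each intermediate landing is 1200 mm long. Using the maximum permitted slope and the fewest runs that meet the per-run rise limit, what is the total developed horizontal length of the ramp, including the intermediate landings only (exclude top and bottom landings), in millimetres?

86496 mm

At most 900 each: 5664/900 = 6.29, giving 7 ramp runs. That means 6 intermediate landings.
Horizontal run for 5664 mm of rise at 1:14 is 5664 × 14 = 79296 mm.
6 intermediate landings contribute 6 × 1200 = 7200 mm.
Developed length = 79296 + 7200 = 86496 mm.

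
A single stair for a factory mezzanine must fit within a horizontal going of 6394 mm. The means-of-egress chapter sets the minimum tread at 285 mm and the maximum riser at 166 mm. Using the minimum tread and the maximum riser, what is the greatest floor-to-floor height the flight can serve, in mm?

3818 mm

6394 / 285 = 22.44, so 22 treads fit.
Risers = treads + 1 = 23.
Maximum height = 23 × 166 = 3818 mm.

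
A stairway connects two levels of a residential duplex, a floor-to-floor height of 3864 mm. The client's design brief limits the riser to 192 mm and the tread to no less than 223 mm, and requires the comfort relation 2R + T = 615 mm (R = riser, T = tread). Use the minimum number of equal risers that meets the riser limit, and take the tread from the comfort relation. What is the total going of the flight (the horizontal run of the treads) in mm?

At most 192 each: 3864/192 = 20.12, giving 21 risers.
R = 3864 ÷ 21 = 184 mm.
T = 615 − 2·184 = 247 mm, which satisfies the 223 mm minimum.
21 risers give 20 treads; going = 20 × 247 = 4940 mm.

4940 mm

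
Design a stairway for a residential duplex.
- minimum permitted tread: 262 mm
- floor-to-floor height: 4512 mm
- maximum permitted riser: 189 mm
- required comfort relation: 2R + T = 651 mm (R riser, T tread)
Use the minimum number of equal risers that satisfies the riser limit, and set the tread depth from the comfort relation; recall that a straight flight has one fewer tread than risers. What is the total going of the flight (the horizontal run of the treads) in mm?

4512 / 189 = 23.87, so 24 risers are needed.
Riser R = 4512 / 24 = 188 mm, within the 189 mm limit.
Tread T = 651 − 2 × 188 = 275 mm (≥ 262 mm).
Treads = 24 − 1 = 23; going = 23 × 275 = 6325 mm.

6325 mm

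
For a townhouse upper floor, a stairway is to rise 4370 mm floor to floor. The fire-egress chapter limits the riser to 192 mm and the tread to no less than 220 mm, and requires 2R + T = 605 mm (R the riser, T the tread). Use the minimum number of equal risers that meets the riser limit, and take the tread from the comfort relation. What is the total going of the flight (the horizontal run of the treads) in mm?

4950 mm

⌈4370/192⌉ = 23 risers.
R = 4370 ÷ 23 = 190 mm.
T = 605 − 2·190 = 225 mm, which satisfies the 220 mm minimum.
Going = (23 − 1) × 225 = 4950 mm.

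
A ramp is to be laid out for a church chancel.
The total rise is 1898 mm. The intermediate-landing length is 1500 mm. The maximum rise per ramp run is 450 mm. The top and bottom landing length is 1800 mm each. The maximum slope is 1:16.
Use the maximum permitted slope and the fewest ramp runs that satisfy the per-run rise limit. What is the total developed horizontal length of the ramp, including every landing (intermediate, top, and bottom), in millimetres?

1898 / 450 = 4.22, so 5 ramp runs are needed. That means 4 intermediate landings.
Ramp run (horizontal) at 1:16: 1898 × 16 = 30368 mm.
Intermediate landings: 4 × 1500 = 6000 mm.
Top and bottom landings: 2 × 1800 = 3600 mm.
Total = 30368 + 6000 + 3600 = 39968 mm.

39968 mm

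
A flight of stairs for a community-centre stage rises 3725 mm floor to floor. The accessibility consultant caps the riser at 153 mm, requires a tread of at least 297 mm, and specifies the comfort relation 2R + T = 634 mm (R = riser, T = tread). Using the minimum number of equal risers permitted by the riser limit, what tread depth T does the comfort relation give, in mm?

336 mm

3725 / 153 = 24.346 → round up to 25 risers.
Riser R = 3725 / 25 = 149 mm, within the 153 mm limit.
From 2R + T = 634: T = 634 − 298 = 336 mm.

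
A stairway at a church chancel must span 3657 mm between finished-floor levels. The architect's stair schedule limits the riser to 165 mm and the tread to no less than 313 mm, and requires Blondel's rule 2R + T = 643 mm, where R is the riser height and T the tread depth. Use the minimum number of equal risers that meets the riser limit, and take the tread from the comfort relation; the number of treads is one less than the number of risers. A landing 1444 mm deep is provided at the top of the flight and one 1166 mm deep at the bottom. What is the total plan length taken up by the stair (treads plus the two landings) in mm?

3657 / 165 = 22.16, so 23 risers are needed.
R = 3657 ÷ 23 = 159 mm.
Tread T = 643 − 2 × 159 = 325 mm (≥ 313 mm).
Treads = 23 − 1 = 22; going = 22 × 325 = 7150 mm.
Add landings: 7150 + 1444 + 1166 = 9760 mm.

9760 mm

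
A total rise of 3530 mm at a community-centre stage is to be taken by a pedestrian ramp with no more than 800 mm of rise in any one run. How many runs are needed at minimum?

At most 800 each: 3530/800 = 4.41, giving 5 ramp runs.

5 runs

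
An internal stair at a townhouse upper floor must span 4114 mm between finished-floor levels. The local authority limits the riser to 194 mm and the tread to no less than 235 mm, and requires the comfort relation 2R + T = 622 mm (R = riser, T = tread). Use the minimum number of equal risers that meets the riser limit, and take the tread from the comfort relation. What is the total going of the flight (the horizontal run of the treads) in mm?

4114 / 194 = 21.206 → round up to 22 risers.
Riser R = 4114 / 22 = 187 mm, within the 194 mm limit.
T = 622 − 2·187 = 248 mm, which satisfies the 235 mm minimum.
Going = (22 − 1) × 248 = 5208 mm.

5208 mm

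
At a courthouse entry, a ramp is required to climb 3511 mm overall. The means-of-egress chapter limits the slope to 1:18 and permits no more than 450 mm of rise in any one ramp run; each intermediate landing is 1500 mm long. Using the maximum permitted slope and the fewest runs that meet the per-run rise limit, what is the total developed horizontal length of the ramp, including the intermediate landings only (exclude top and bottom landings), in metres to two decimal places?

73.70 m

3511 / 450 = 7.802 → round up to 8 ramp runs. That means 7 intermediate landings.
Horizontal run for 3511 mm of rise at 1:18 is 3511 × 18 = 63198 mm.
Intermediate landings: 7 × 1500 = 10500 mm.
Developed length = 63198 + 10500 = 73698 mm.
= 73.70 m.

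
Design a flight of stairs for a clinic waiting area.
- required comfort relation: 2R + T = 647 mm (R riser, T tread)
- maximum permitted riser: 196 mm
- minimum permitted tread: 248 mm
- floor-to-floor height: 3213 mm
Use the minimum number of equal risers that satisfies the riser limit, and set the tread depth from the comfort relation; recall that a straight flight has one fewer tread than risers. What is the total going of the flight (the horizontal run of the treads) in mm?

3213 / 196 = 16.39, so 17 risers are needed.
Riser R = 3213 / 17 = 189 mm, within the 196 mm limit.
From 2R + T = 647: T = 647 − 378 = 269 mm.
Going = (17 − 1) × 269 = 4304 mm.

4304 mm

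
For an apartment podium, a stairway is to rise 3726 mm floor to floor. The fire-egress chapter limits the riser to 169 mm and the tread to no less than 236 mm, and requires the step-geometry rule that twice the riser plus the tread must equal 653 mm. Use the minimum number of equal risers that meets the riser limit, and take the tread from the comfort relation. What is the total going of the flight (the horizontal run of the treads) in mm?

At most 169 each: 3726/169 = 22.05, giving 23 risers.
Each riser is 3726/23 = 162 mm (≤ 169 mm).
T = 653 − 2·162 = 329 mm, which satisfies the 236 mm minimum.
Going = (23 − 1) × 329 = 7238 mm.

7238 mm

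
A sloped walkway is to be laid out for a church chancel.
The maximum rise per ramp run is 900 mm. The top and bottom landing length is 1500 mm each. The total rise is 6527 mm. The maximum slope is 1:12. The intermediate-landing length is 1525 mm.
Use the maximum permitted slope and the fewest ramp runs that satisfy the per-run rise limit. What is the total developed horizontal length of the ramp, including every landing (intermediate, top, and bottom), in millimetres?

6527 / 900 = 7.252 → round up to 8 ramp runs. That means 7 intermediate landings.
Horizontal run for 6527 mm of rise at 1:12 is 6527 × 12 = 78324 mm.
7 intermediate landings contribute 7 × 1525 = 10675 mm.
Top and bottom landings: 2 × 1500 = 3000 mm.
Total = 78324 + 10675 + 3000 = 91999 mm.

91999 mm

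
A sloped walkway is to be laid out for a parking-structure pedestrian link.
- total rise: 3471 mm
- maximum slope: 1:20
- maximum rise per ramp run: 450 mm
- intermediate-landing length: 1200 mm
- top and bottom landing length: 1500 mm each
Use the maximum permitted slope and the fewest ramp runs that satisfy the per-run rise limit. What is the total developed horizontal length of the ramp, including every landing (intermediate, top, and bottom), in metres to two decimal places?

80.82 m

⌈3471/450⌉ = 8 ramp runs. That means 7 intermediate landings.
Horizontal run for 3471 mm of rise at 1:20 is 3471 × 20 = 69420 mm.
Intermediate landings: 7 × 1200 = 8400 mm.
Top and bottom landings: 2 × 1500 = 3000 mm.
Total = 69420 + 8400 + 3000 = 80820 mm.
= 80.82 m.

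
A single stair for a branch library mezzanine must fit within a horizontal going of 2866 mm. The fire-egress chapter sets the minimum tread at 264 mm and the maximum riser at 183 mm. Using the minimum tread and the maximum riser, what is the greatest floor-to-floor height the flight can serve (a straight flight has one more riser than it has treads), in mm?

2013 mm

2866 / 264 = 10.86, so 10 treads fit.
Risers = treads + 1 = 11.
Maximum height = 11 × 183 = 2013 mm.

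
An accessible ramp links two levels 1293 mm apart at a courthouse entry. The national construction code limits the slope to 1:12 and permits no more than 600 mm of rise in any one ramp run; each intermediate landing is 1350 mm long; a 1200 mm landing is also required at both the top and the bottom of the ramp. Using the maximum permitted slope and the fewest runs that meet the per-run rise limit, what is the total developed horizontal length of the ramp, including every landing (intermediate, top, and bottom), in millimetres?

1293 / 600 = 2.155 → round up to 3 ramp runs. That means 2 intermediate landings.
Horizontal run for 1293 mm of rise at 1:12 is 1293 × 12 = 15516 mm.
2 intermediate landings contribute 2 × 1350 = 2700 mm.
Top and bottom landings: 2 × 1200 = 2400 mm.
Total = 15516 + 2700 + 2400 = 20616 mm.

20616 mm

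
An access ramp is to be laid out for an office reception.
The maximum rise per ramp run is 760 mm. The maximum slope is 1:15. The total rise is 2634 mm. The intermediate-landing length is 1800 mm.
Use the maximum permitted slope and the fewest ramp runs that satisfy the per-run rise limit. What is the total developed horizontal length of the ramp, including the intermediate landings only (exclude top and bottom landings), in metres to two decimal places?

At most 760 each: 2634/760 = 3.47, giving 4 ramp runs. That means 3 intermediate landings.
Horizontal run for 2634 mm of rise at 1:15 is 2634 × 15 = 39510 mm.
Intermediate landings: 3 × 1800 = 5400 mm.
Total developed length = 39510 + 5400 = 44910 mm.
= 44.91 m.

44.91 m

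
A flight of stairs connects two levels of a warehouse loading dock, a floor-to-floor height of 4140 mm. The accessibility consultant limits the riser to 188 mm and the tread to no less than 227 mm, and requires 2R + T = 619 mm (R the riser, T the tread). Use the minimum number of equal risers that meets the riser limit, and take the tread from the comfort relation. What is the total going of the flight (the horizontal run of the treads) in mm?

5698 mm

At most 188 each: 4140/188 = 22.02, giving 23 risers.
R = 4140 ÷ 23 = 180 mm.
Tread T = 619 − 2 × 180 = 259 mm (≥ 227 mm).
Going = (23 − 1) × 259 = 5698 mm.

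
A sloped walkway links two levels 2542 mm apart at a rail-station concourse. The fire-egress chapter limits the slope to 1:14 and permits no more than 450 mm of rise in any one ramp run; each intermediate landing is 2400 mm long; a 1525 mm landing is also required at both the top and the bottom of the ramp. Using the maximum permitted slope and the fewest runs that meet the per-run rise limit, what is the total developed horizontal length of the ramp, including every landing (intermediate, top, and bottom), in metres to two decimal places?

2542 / 450 = 5.65, so 6 ramp runs are needed. That means 5 intermediate landings.
Horizontal run for 2542 mm of rise at 1:14 is 2542 × 14 = 35588 mm.
Intermediate landings: 5 × 2400 = 12000 mm.
Top and bottom landings: 2 × 1525 = 3050 mm.
Total = 35588 + 12000 + 3050 = 50638 mm.
= 50.64 m.

50.64 m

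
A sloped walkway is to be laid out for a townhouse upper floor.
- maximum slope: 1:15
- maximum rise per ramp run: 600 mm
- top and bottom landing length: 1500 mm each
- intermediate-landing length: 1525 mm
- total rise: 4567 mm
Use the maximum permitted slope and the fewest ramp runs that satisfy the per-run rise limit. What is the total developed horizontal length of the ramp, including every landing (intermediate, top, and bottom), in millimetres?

At most 600 each: 4567/600 = 7.61, giving 8 ramp runs. That means 7 intermediate landings.
Horizontal run for 4567 mm of rise at 1:15 is 4567 × 15 = 68505 mm.
7 intermediate landings contribute 7 × 1525 = 10675 mm.
Top and bottom landings: 2 × 1500 = 3000 mm.
Total = 68505 + 10675 + 3000 = 82180 mm.

82180 mm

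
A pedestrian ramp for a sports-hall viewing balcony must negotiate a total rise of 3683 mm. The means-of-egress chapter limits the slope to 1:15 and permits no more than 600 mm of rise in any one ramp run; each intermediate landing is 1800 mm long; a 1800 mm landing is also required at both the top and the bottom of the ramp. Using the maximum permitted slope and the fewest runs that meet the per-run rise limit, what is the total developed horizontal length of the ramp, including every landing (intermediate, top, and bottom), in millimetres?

3683 / 600 = 6.14, so 7 ramp runs are needed. That means 6 intermediate landings.
Ramp run (horizontal) at 1:15: 3683 × 15 = 55245 mm.
6 intermediate landings contribute 6 × 1800 = 10800 mm.
Top and bottom landings: 2 × 1800 = 3600 mm.
Total = 55245 + 10800 + 3600 = 69645 mm.

69645 mm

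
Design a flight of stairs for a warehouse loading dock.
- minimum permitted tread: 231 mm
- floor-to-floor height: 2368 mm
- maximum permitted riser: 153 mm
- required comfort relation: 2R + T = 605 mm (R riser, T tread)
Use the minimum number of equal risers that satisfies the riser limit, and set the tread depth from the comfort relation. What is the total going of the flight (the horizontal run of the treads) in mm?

4635 mm

At most 153 each: 2368/153 = 15.48, giving 16 risers.
Each riser is 2368/16 = 148 mm (≤ 153 mm).
From 2R + T = 605: T = 605 − 296 = 309 mm.
16 risers give 15 treads; going = 15 × 309 = 4635 mm.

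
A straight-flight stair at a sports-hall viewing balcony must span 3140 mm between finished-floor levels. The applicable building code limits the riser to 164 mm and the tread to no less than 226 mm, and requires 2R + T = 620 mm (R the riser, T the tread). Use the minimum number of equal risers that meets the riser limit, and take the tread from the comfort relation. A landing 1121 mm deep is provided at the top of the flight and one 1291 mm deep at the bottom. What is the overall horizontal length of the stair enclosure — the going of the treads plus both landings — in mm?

At most 164 each: 3140/164 = 19.15, giving 20 risers.
Each riser is 3140/20 = 157 mm (≤ 164 mm).
Tread T = 620 − 2 × 157 = 306 mm (≥ 226 mm).
Treads = 20 − 1 = 19; going = 19 × 306 = 5814 mm.
Add landings: 5814 + 1121 + 1291 = 8226 mm.

8226 mm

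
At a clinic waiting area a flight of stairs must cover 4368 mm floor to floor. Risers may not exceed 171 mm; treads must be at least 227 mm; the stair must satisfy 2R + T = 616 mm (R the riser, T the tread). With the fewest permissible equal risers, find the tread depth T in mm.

280 mm

⌈4368/171⌉ = 26 risers.
Each riser is 4368/26 = 168 mm (≤ 171 mm).
From 2R + T = 616: T = 616 − 336 = 280 mm.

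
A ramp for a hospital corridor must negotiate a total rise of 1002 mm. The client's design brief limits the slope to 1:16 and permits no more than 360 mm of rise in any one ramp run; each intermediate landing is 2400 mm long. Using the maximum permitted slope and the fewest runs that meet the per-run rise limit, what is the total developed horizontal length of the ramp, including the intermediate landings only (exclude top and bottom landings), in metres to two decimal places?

⌈1002/360⌉ = 3 ramp runs. That means 2 intermediate landings.
Horizontal run for 1002 mm of rise at 1:16 is 1002 × 16 = 16032 mm.
2 intermediate landings contribute 2 × 2400 = 4800 mm.
Developed length = 16032 + 4800 = 20832 mm.
= 20.83 m.

20.83 m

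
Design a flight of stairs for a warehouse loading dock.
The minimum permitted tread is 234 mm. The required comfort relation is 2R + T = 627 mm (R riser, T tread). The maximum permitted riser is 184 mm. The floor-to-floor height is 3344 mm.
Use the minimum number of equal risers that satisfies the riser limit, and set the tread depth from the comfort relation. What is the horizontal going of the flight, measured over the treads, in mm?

4950 mm

⌈3344/184⌉ = 19 risers.
R = 3344 ÷ 19 = 176 mm.
T = 627 − 2·176 = 275 mm, which satisfies the 234 mm minimum.
Going = (19 − 1) × 275 = 4950 mm.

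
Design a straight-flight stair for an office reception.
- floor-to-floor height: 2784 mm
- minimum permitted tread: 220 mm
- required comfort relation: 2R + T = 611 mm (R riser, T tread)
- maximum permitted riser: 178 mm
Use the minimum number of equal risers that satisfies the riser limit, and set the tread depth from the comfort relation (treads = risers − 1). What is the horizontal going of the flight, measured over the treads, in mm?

At most 178 each: 2784/178 = 15.64, giving 16 risers.
Each riser is 2784/16 = 174 mm (≤ 178 mm).
T = 611 − 2·174 = 263 mm, which satisfies the 220 mm minimum.
16 risers give 15 treads; going = 15 × 263 = 3945 mm.

3945 mm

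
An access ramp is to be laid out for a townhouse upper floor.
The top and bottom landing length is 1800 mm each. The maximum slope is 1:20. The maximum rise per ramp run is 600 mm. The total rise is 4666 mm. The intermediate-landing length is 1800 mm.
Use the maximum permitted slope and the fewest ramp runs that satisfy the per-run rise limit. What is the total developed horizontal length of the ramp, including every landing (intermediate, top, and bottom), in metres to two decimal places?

109.52 m

4666 / 600 = 7.777 → round up to 8 ramp runs. That means 7 intermediate landings.
Horizontal run for 4666 mm of rise at 1:20 is 4666 × 20 = 93320 mm.
Intermediate landings: 7 × 1800 = 12600 mm.
Top and bottom landings: 2 × 1800 = 3600 mm.
Total = 93320 + 12600 + 3600 = 109520 mm.
= 109.52 m.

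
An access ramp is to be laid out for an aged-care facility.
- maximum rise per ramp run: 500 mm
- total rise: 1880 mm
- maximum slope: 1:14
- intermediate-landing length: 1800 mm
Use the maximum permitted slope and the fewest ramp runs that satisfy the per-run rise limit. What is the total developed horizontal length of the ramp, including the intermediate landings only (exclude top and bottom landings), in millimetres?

31720 mm

⌈1880/500⌉ = 4 ramp runs. That means 3 intermediate landings.
Horizontal run for 1880 mm of rise at 1:14 is 1880 × 14 = 26320 mm.
Intermediate landings: 3 × 1800 = 5400 mm.
Developed length = 26320 + 5400 = 31720 mm.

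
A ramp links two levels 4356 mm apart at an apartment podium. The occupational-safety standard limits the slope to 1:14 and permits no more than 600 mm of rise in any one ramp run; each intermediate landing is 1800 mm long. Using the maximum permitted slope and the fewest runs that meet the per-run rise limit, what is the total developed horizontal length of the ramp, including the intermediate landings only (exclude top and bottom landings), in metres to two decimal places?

73.58 m

⌈4356/600⌉ = 8 ramp runs. That means 7 intermediate landings.
Ramp run (horizontal) at 1:14: 4356 × 14 = 60984 mm.
7 intermediate landings contribute 7 × 1800 = 12600 mm.
Developed length = 60984 + 12600 = 73584 mm.
= 73.58 m.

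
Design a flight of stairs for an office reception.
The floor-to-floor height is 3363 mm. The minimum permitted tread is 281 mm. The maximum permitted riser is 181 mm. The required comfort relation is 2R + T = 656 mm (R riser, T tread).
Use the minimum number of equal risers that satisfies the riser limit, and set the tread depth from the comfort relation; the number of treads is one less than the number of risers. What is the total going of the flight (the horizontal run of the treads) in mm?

5436 mm

⌈3363/181⌉ = 19 risers.
R = 3363 ÷ 19 = 177 mm.
From 2R + T = 656: T = 656 − 354 = 302 mm.
Going = (19 − 1) × 302 = 5436 mm.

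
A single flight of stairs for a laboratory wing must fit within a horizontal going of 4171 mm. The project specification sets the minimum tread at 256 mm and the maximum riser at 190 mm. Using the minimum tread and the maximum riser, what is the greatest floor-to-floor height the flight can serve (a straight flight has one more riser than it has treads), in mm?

3230 mm

Treads that fit: ⌊4171 / 256⌋ = 16.
Risers = treads + 1 = 17.
Maximum height = 17 × 190 = 3230 mm.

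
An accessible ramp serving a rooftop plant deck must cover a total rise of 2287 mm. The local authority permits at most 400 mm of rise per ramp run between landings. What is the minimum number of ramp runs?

6 runs

⌈2287/400⌉ = 6 ramp runs.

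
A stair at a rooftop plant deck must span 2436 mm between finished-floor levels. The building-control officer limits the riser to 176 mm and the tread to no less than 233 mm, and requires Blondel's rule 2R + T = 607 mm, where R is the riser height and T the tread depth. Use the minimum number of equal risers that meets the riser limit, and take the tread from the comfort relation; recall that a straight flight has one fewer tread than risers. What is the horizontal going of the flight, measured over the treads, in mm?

2436 / 176 = 13.841 → round up to 14 risers.
Each riser is 2436/14 = 174 mm (≤ 176 mm).
From 2R + T = 607: T = 607 − 348 = 259 mm.
Treads = 14 − 1 = 13; going = 13 × 259 = 3367 mm.

3367 mm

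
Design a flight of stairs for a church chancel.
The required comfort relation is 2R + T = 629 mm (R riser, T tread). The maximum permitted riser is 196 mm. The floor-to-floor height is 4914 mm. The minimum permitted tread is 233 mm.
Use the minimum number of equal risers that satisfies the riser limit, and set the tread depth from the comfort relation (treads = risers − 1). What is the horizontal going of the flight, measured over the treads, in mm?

4914 / 196 = 25.07, so 26 risers are needed.
Each riser is 4914/26 = 189 mm (≤ 196 mm).
From 2R + T = 629: T = 629 − 378 = 251 mm.
Going = (26 − 1) × 251 = 6275 mm.

6275 mm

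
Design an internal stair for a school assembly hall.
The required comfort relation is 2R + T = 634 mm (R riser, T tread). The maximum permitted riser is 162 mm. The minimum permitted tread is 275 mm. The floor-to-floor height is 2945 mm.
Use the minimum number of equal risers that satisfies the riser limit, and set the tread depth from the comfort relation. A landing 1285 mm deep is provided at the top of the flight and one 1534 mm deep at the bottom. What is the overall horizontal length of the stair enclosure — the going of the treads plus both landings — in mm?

At most 162 each: 2945/162 = 18.18, giving 19 risers.
Each riser is 2945/19 = 155 mm (≤ 162 mm).
Tread T = 634 − 2 × 155 = 324 mm (≥ 275 mm).
Going = (19 − 1) × 324 = 5832 mm.
Add landings: 5832 + 1285 + 1534 = 8651 mm.

8651 mm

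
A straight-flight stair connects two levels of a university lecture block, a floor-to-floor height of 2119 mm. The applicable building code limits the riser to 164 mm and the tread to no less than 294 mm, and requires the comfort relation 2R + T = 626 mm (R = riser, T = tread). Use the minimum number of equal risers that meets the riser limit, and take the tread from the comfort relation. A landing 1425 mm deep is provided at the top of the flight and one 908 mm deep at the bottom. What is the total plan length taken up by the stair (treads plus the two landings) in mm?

5933 mm

⌈2119/164⌉ = 13 risers.
Each riser is 2119/13 = 163 mm (≤ 164 mm).
Tread T = 626 − 2 × 163 = 300 mm (≥ 294 mm).
Going = (13 − 1) × 300 = 3600 mm.
Enclosure = 3600 + 1425 + 908 = 5933 mm.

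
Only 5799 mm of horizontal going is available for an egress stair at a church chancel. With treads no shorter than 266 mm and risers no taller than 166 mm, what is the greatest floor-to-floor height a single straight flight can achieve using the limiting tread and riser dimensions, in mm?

3652 mm

Treads that fit: ⌊5799 / 266⌋ = 21.
Risers = treads + 1 = 22.
Maximum height = 22 × 166 = 3652 mm.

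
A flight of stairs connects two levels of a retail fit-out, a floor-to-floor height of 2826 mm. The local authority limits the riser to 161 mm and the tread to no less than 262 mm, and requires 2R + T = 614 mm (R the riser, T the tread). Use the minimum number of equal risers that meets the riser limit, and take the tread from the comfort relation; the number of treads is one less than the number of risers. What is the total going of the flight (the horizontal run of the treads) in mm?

2826 / 161 = 17.553 → round up to 18 risers.
Riser R = 2826 / 18 = 157 mm, within the 161 mm limit.
T = 614 − 2·157 = 300 mm, which satisfies the 262 mm minimum.
18 risers give 17 treads; going = 17 × 300 = 5100 mm.

5100 mm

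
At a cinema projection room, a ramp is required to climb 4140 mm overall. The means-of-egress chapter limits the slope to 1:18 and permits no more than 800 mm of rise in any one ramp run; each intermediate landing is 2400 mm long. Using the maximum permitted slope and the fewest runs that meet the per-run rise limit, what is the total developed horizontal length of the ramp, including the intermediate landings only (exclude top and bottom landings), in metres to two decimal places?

At most 800 each: 4140/800 = 5.17, giving 6 ramp runs. That means 5 intermediate landings.
Ramp run (horizontal) at 1:18: 4140 × 18 = 74520 mm.
5 intermediate landings contribute 5 × 2400 = 12000 mm.
Total developed length = 74520 + 12000 = 86520 mm.
= 86.52 m.

86.52 m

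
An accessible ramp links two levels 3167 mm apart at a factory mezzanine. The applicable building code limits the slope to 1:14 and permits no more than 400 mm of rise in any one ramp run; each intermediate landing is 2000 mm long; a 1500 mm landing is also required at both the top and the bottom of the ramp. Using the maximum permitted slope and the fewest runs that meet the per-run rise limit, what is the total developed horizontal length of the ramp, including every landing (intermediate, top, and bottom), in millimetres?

⌈3167/400⌉ = 8 ramp runs. That means 7 intermediate landings.
Horizontal run for 3167 mm of rise at 1:14 is 3167 × 14 = 44338 mm.
7 intermediate landings contribute 7 × 2000 = 14000 mm.
Top and bottom landings: 2 × 1500 = 3000 mm.
Total = 44338 + 14000 + 3000 = 61338 mm.

61338 mm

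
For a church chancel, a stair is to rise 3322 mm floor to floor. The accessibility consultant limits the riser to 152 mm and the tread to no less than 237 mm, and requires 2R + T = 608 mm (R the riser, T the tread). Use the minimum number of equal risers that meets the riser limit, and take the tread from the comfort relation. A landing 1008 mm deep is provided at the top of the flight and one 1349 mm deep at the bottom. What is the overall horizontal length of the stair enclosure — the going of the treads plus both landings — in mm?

8783 mm

3322 / 152 = 21.86, so 22 risers are needed.
Each riser is 3322/22 = 151 mm (≤ 152 mm).
From 2R + T = 608: T = 608 − 302 = 306 mm.
Treads = 22 − 1 = 21; going = 21 × 306 = 6426 mm.
Enclosure = 6426 + 1008 + 1349 = 8783 mm.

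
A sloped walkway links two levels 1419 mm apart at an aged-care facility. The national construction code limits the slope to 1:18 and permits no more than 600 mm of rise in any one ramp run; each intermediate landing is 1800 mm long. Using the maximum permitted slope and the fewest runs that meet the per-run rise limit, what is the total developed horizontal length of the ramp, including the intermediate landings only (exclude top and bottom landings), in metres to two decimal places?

29.14 m

At most 600 each: 1419/600 = 2.37, giving 3 ramp runs. That means 2 intermediate landings.
Ramp run (horizontal) at 1:18: 1419 × 18 = 25542 mm.
2 intermediate landings contribute 2 × 1800 = 3600 mm.
Total developed length = 25542 + 3600 = 29142 mm.
= 29.14 m.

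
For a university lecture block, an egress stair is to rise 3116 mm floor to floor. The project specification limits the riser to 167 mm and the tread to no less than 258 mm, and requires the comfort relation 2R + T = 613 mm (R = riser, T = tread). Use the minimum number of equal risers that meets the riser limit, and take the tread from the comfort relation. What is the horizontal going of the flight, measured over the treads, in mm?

5130 mm

At most 167 each: 3116/167 = 18.66, giving 19 risers.
Riser R = 3116 / 19 = 164 mm, within the 167 mm limit.
Tread T = 613 − 2 × 164 = 285 mm (≥ 258 mm).
19 risers give 18 treads; going = 18 × 285 = 5130 mm.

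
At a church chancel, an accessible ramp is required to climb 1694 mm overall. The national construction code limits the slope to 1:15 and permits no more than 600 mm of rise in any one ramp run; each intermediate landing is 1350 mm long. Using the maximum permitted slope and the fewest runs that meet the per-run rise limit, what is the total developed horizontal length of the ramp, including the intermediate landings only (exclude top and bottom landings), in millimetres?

1694 / 600 = 2.82, so 3 ramp runs are needed. That means 2 intermediate landings.
Horizontal run for 1694 mm of rise at 1:15 is 1694 × 15 = 25410 mm.
Intermediate landings: 2 × 1350 = 2700 mm.
Total developed length = 25410 + 2700 = 28110 mm.

28110 mm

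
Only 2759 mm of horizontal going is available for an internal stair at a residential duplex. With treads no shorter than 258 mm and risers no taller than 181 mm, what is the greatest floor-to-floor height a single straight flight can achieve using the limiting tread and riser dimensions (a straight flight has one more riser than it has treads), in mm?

Treads that fit: ⌊2759 / 258⌋ = 10.
Risers = treads + 1 = 11.
Maximum height = 11 × 181 = 1991 mm.

1991 mm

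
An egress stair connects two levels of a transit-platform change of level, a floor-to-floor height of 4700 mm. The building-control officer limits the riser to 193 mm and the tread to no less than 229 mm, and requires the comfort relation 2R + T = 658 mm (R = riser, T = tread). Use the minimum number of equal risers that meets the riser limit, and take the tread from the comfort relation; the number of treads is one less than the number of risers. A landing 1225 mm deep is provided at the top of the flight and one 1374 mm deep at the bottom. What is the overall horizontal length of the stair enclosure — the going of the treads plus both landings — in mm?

9367 mm

⌈4700/193⌉ = 25 risers.
Riser R = 4700 / 25 = 188 mm, within the 193 mm limit.
T = 658 − 2·188 = 282 mm, which satisfies the 229 mm minimum.
Treads = 25 − 1 = 24; going = 24 × 282 = 6768 mm.
Add landings: 6768 + 1225 + 1374 = 9367 mm.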